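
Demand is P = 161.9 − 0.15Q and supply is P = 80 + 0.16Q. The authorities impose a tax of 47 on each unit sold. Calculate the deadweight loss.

Competitive equilibrium: 161.9 − 0.15Q = 80 + 0.16Q → Q* = 264.1935, P* = 122.271.
With the tax, the buyer price exceeds the seller price by 47: (161.9 − 0.15Q) − (80 + 0.16Q) = 47 → Q' = 112.5806.
ΔQ = 264.1935 − 112.5806 = 151.6129; the wedge equals the tax, 47.
DWL = ½ × 151.6129 × 47 = 3562.90.

3562.90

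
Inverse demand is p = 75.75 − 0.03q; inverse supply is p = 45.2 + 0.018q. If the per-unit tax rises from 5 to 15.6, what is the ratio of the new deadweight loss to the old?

9.7344

Competitive equilibrium: 75.75 − 0.03q = 45.2 + 0.018q → q* = 636.4583, p* = 56.6563.
For a per-unit tax t: Δq = t/0.048, so DWL = ½·t·(t/0.048) = t²/0.096.
At t = 5: DWL = 260.417. At t = 15.6: DWL = 2535.
Ratio = (15.6/5)² = 9.7344.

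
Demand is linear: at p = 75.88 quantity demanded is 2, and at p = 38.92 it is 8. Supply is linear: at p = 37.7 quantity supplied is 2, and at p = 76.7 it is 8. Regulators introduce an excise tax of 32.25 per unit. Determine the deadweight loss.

41.08

Demand slope = (38.92 − 75.88)/(8 − 2) = −6.16, so p = 88.2 − 6.16q.
Supply slope = (76.7 − 37.7)/(8 − 2) = 6.5, so p = 24.7 + 6.5q.
Competitive equilibrium: 88.2 − 6.16q = 24.7 + 6.5q → q* = 5.0158, p* = 57.3027.
With the tax, the buyer price exceeds the seller price by 32.25: (88.2 − 6.16q) − (24.7 + 6.5q) = 32.25 → q' = 2.4684.
Δq = 5.0158 − 2.4684 = 2.5474; the wedge equals the tax, 32.25.
The triangle = ½ × 2.5474 × 32.25 = 41.08.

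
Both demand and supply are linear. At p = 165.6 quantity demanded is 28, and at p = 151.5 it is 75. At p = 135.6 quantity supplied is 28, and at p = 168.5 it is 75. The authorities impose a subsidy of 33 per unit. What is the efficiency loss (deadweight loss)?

544.50

Demand slope = (151.5 − 165.6)/(75 − 28) = −0.3, so p = 174 − 0.3q.
Supply slope = (168.5 − 135.6)/(75 − 28) = 0.7, so p = 116 + 0.7q.
Competitive equilibrium: 174 − 0.3q = 116 + 0.7q → q* = 58, p* = 156.6.
The subsidy lowers effective supply by 33: p = 83 + 0.7q.
New quantity: 174 − 0.3q = 83 + 0.7q → q' = 91.
Overproduction Δq = 91 − 58 = 33; wedge = subsidy = 33.
Deadweight loss = ½ × 33 × 33 = 544.50.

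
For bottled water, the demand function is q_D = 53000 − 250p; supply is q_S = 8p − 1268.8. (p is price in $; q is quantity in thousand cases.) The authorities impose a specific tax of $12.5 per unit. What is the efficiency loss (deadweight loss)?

In inverse form: demand p = 212 − 0.004q, supply p = 158.6 + 0.125q.
Competitive equilibrium: 212 − 0.004q = 158.6 + 0.125q → q* = 413.9535, p* = 210.3442.
With the tax, the buyer price exceeds the seller price by 12.5: (212 − 0.004q) − (158.6 + 0.125q) = 12.5 → q' = 317.0543.
Δq = 413.9535 − 317.0543 = 96.8992; the wedge equals the tax, 12.5.
DWL = ½ × 96.8992 × 12.5 = $605.62 thousand.

$605.62 thousand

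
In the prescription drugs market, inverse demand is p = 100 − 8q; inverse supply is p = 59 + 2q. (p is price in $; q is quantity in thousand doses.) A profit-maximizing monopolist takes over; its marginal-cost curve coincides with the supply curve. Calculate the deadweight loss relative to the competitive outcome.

$16.60 thousand

Competitive equilibrium: 100 − 8q = 59 + 2q → q* = 4.1, p* = 67.2.
Marginal revenue: MR = 100 − 16q. Set MR = MC: 100 − 16q = 59 + 2q → q_m = 2.2778.
Price p_m = 100 − 8·2.2778 = 81.7776; MC(q_m) = 59 + 2·2.2778 = 63.5556.
Competitive q* = 4.1, so Δq = 1.8222; wedge = 81.7776 − 63.5556 = 18.222.
Deadweight loss = ½ × 1.8222 × 18.222 = $16.60 thousand.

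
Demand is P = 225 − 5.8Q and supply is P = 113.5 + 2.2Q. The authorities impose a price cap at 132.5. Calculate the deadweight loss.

112.41

Competitive equilibrium: 225 − 5.8Q = 113.5 + 2.2Q → Q* = 13.9375, P* = 144.1625.
At the ceiling P = 132.5, quantity supplied = (132.5 − 113.5)/2.2 = 8.6364.
Willingness to pay at Q' = 8.6364: 225 − 5.8·8.6364 = 174.9089.
ΔQ = 13.9375 − 8.6364 = 5.3011; wedge = 174.9089 − 132.5 = 42.4089.
Welfare loss = ½ × 5.3011 × 42.4089 = 112.41.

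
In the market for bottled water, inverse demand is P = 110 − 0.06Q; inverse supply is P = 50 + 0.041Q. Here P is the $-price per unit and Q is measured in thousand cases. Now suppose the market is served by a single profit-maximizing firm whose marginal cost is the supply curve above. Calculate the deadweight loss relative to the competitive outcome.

$2475.15 thousand

Competitive equilibrium: 110 − 0.06Q = 50 + 0.041Q → Q* = 594.05941, P* = 74.35644.
Marginal revenue: MR = 110 − 0.12Q. Set MR = MC: 110 − 0.12Q = 50 + 0.041Q → Q_m = 372.67081.
Price P_m = 110 − 0.06·372.67081 = 87.63975; MC(Q_m) = 50 + 0.041·372.67081 = 65.2795.
Competitive Q* = 594.05941, so ΔQ = 221.3886; wedge = 87.63975 − 65.2795 = 22.36025.
Deadweight loss = ½ × 221.3886 × 22.36025 = $2475.15 thousand.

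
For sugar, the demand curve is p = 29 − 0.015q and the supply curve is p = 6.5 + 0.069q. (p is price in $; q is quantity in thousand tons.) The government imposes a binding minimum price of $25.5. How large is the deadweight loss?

Competitive equilibrium: 29 − 0.015q = 6.5 + 0.069q → q* = 267.8571, p* = 24.9821.
At the floor p = 25.5, quantity demanded = (29 − 25.5)/0.015 = 233.3333.
Sellers' marginal cost at q' = 233.3333: 6.5 + 0.069·233.3333 = 22.6.
Δq = 267.8571 − 233.3333 = 34.5238; wedge = 25.5 − 22.6 = 2.9.
The triangle = ½ × 34.5238 × 2.9 = $50.06 thousand.

$50.06 thousand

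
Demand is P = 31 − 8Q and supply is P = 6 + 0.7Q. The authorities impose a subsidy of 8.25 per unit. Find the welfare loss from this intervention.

Competitive equilibrium: 31 − 8Q = 6 + 0.7Q → Q* = 2.8736, P* = 8.0115.
The subsidy lowers effective supply by 8.25: P = 0.7Q − 2.25.
New quantity: 31 − 8Q = 0.7Q − 2.25 → Q' = 3.8218.
Overproduction ΔQ = 3.8218 − 2.8736 = 0.9482; wedge = subsidy = 8.25.
DWL = ½ × 0.9482 × 8.25 = 3.91.

3.91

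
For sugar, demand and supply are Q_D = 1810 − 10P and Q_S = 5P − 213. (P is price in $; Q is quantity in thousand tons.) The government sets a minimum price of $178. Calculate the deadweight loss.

In inverse form: demand P = 181 − 0.1Q, supply P = 42.6 + 0.2Q.
Competitive equilibrium: 181 − 0.1Q = 42.6 + 0.2Q → Q* = 461.33333, P* = 134.86667.
At the floor P = 178, quantity demanded = (181 − 178)/0.1 = 30.
Sellers' marginal cost at Q' = 30: 42.6 + 0.2·30 = 48.6.
ΔQ = 461.33333 − 30 = 431.33333; wedge = 178 − 48.6 = 129.4.
The triangle = ½ × 431.33333 × 129.4 = $27907.27 thousand.

$27907.27 thousand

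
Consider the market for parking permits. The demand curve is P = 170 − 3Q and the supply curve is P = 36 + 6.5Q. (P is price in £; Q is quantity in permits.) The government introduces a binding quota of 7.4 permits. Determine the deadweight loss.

Competitive equilibrium: 170 − 3Q = 36 + 6.5Q → Q* = 14.1053, P* = 127.6842.
At Q = 7.4: demand price = 170 − 3·7.4 = 147.8; supply price = 36 + 6.5·7.4 = 84.1.
ΔQ = 14.1053 − 7.4 = 6.7053; wedge = 147.8 − 84.1 = 63.7.
Deadweight loss = ½ × 6.7053 × 63.7 = £213.56.

£213.56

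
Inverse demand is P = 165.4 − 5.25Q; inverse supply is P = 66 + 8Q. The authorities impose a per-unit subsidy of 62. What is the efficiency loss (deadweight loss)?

Competitive equilibrium: 165.4 − 5.25Q = 66 + 8Q → Q* = 7.5019, P* = 126.0151.
The subsidy lowers effective supply by 62: P = 4 + 8Q.
New quantity: 165.4 − 5.25Q = 4 + 8Q → Q' = 12.1811.
Overproduction ΔQ = 12.1811 − 7.5019 = 4.6792; wedge = subsidy = 62.
DWL = ½ × 4.6792 × 62 = 145.06.

145.06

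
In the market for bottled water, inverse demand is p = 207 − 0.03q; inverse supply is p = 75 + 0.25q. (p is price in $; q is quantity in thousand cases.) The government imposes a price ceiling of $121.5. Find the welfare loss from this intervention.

$11405.73 thousand

Competitive equilibrium: 207 − 0.03q = 75 + 0.25q → q* = 471.4286, p* = 192.8571.
At the ceiling p = 121.5, quantity supplied = (121.5 − 75)/0.25 = 186.
Willingness to pay at q' = 186: 207 − 0.03·186 = 201.42.
Δq = 471.4286 − 186 = 285.4286; wedge = 201.42 − 121.5 = 79.92.
The triangle = ½ × 285.4286 × 79.92 = $11405.73 thousand.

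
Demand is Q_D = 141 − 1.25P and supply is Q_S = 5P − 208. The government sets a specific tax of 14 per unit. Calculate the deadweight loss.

In inverse form: demand P = 112.8 − 0.8Q, supply P = 41.6 + 0.2Q.
Competitive equilibrium: 112.8 − 0.8Q = 41.6 + 0.2Q → Q* = 71.2, P* = 55.84.
With the tax, the buyer price exceeds the seller price by 14: (112.8 − 0.8Q) − (41.6 + 0.2Q) = 14 → Q' = 57.2.
ΔQ = 71.2 − 57.2 = 14; the wedge equals the tax, 14.
Deadweight loss = ½ × 14 × 14 = 98.

98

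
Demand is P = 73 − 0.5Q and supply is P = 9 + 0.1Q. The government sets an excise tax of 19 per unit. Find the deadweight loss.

Competitive equilibrium: 73 − 0.5Q = 9 + 0.1Q → Q* = 106.6667, P* = 19.6667.
With the tax, the buyer price exceeds the seller price by 19: (73 − 0.5Q) − (9 + 0.1Q) = 19 → Q' = 75.
ΔQ = 106.6667 − 75 = 31.6667; the wedge equals the tax, 19.
Welfare loss = ½ × 31.6667 × 19 = 300.83.

300.83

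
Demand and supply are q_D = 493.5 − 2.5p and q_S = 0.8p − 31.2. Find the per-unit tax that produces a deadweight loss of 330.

33

In inverse form: demand p = 197.4 − 0.4q, supply p = 39 + 1.25q.
Competitive equilibrium: 197.4 − 0.4q = 39 + 1.25q → q* = 96, p* = 159.
A tax t gives Δq = t/1.65 and wedge t, so DWL = t²/3.3.
t²/3.3 = 330 → t² = 1089 → t = 33.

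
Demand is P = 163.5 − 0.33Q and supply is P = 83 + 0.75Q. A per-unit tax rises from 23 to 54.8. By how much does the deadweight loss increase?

Competitive equilibrium: 163.5 − 0.33Q = 83 + 0.75Q → Q* = 74.537, P* = 138.9028.
For a per-unit tax t: ΔQ = t/1.08, so DWL = ½·t·(t/1.08) = t²/2.16.
At t = 23: DWL = 244.907. At t = 54.8: DWL = 1390.296.
Increase = 1390.296 − 244.907 = 1145.39.

1145.39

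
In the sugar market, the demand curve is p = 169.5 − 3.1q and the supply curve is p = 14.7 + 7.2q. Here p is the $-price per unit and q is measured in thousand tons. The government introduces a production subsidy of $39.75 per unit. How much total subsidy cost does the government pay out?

$750.81 thousand

Competitive equilibrium: 169.5 − 3.1q = 14.7 + 7.2q → q* = 15.0291, p* = 122.9097.
The subsidy lowers effective supply by 39.75: p = 7.2q − 25.05.
New quantity: 169.5 − 3.1q = 7.2q − 25.05 → q' = 18.8883.
Total subsidy cost = 39.75 × 18.8883 = $750.81 thousand.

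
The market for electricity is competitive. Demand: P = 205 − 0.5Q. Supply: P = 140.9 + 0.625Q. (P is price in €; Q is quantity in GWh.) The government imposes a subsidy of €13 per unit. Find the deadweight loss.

€75.11

Competitive equilibrium: 205 − 0.5Q = 140.9 + 0.625Q → Q* = 56.9778, P* = 176.5111.
The subsidy lowers effective supply by 13: P = 127.9 + 0.625Q.
New quantity: 205 − 0.5Q = 127.9 + 0.625Q → Q' = 68.5333.
Overproduction ΔQ = 68.5333 − 56.9778 = 11.5555; wedge = subsidy = 13.
DWL = ½ × 11.5555 × 13 = €75.11.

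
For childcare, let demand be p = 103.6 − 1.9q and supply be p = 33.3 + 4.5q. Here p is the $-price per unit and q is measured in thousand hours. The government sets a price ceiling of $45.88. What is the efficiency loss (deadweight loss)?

Competitive equilibrium: 103.6 − 1.9q = 33.3 + 4.5q → q* = 10.9844, p* = 82.7297.
At the ceiling p = 45.88, quantity supplied = (45.88 − 33.3)/4.5 = 2.7956.
Willingness to pay at q' = 2.7956: 103.6 − 1.9·2.7956 = 98.2884.
Δq = 10.9844 − 2.7956 = 8.1888; wedge = 98.2884 − 45.88 = 52.4084.
Welfare loss = ½ × 8.1888 × 52.4084 = $214.58 thousand.

$214.58 thousand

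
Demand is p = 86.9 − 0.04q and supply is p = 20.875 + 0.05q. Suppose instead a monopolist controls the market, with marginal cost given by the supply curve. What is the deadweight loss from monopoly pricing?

2292.86

Competitive equilibrium: 86.9 − 0.04q = 20.875 + 0.05q → q* = 733.6111, p* = 57.5556.
Marginal revenue: MR = 86.9 − 0.08q. Set MR = MC: 86.9 − 0.08q = 20.875 + 0.05q → q_m = 507.8846.
Price p_m = 86.9 − 0.04·507.8846 = 66.5846; MC(q_m) = 20.875 + 0.05·507.8846 = 46.2692.
Competitive q* = 733.6111, so Δq = 225.7265; wedge = 66.5846 − 46.2692 = 20.3154.
Deadweight loss = ½ × 225.7265 × 20.3154 = 2292.86.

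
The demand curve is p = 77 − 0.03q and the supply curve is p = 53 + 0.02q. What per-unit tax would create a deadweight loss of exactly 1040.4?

Competitive equilibrium: 77 − 0.03q = 53 + 0.02q → q* = 480, p* = 62.6.
A tax t gives Δq = t/0.05 and wedge t, so DWL = t²/0.1.
t²/0.1 = 1040.4 → t² = 104.04 → t = 10.2.

10.2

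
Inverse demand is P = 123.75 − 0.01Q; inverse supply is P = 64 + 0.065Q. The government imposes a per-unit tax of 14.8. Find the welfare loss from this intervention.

Competitive equilibrium: 123.75 − 0.01Q = 64 + 0.065Q → Q* = 796.6667, P* = 115.7833.
With the tax, the buyer price exceeds the seller price by 14.8: (123.75 − 0.01Q) − (64 + 0.065Q) = 14.8 → Q' = 599.3333.
ΔQ = 796.6667 − 599.3333 = 197.3334; the wedge equals the tax, 14.8.
Welfare loss = ½ × 197.3334 × 14.8 = 1460.27.

1460.27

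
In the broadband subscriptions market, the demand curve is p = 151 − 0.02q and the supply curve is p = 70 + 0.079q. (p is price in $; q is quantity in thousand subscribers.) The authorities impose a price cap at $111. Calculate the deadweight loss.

$4431.11 thousand

Competitive equilibrium: 151 − 0.02q = 70 + 0.079q → q* = 818.18182, p* = 134.63636.
At the ceiling p = 111, quantity supplied = (111 − 70)/0.079 = 518.98734.
Willingness to pay at q' = 518.98734: 151 − 0.02·518.98734 = 140.62025.
Δq = 818.18182 − 518.98734 = 299.19448; wedge = 140.62025 − 111 = 29.62025.
DWL = ½ × 299.19448 × 29.62025 = $4431.11 thousand.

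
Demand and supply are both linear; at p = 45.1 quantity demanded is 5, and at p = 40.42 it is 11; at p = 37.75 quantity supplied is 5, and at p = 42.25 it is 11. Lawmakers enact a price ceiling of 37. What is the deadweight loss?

Demand slope = (40.42 − 45.1)/(11 − 5) = −0.78, so p = 49 − 0.78q.
Supply slope = (42.25 − 37.75)/(11 − 5) = 0.75, so p = 34 + 0.75q.
Competitive equilibrium: 49 − 0.78q = 34 + 0.75q → q* = 9.8039, p* = 41.3529.
At the ceiling p = 37, quantity supplied = (37 − 34)/0.75 = 4.
Willingness to pay at q' = 4: 49 − 0.78·4 = 45.88.
Δq = 9.8039 − 4 = 5.8039; wedge = 45.88 − 37 = 8.88.
DWL = ½ × 5.8039 × 8.88 = 25.77.

25.77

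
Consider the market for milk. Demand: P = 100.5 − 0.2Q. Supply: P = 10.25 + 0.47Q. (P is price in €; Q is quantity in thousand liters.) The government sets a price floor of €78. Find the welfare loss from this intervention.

€165.12 thousand

Competitive equilibrium: 100.5 − 0.2Q = 10.25 + 0.47Q → Q* = 134.7015, P* = 73.5597.
At the floor P = 78, quantity demanded = (100.5 − 78)/0.2 = 112.5.
Sellers' marginal cost at Q' = 112.5: 10.25 + 0.47·112.5 = 63.125.
ΔQ = 134.7015 − 112.5 = 22.2015; wedge = 78 − 63.125 = 14.875.
Welfare loss = ½ × 22.2015 × 14.875 = €165.12 thousand.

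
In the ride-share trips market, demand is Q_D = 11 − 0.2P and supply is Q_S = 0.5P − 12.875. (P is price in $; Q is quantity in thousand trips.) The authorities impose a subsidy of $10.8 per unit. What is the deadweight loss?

In inverse form: demand P = 55 − 5Q, supply P = 25.75 + 2Q.
Competitive equilibrium: 55 − 5Q = 25.75 + 2Q → Q* = 4.1786, P* = 34.1071.
The subsidy lowers effective supply by 10.8: P = 14.95 + 2Q.
New quantity: 55 − 5Q = 14.95 + 2Q → Q' = 5.7214.
Overproduction ΔQ = 5.7214 − 4.1786 = 1.5428; wedge = subsidy = 10.8.
DWL = ½ × 1.5428 × 10.8 = $8.33 thousand.

$8.33 thousand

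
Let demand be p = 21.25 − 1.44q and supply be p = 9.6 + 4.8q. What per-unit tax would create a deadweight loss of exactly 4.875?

7.8

Competitive equilibrium: 21.25 − 1.44q = 9.6 + 4.8q → q* = 1.867, p* = 18.5615.
A tax t gives Δq = t/6.24 and wedge t, so DWL = t²/12.48.
t²/12.48 = 4.875 → t² = 60.84 → t = 7.8.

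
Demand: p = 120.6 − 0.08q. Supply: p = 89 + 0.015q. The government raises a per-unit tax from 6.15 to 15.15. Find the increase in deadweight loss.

1008.95

Competitive equilibrium: 120.6 − 0.08q = 89 + 0.015q → q* = 332.6316, p* = 93.9895.
For a per-unit tax t: Δq = t/0.095, so DWL = ½·t·(t/0.095) = t²/0.19.
At t = 6.15: DWL = 199.066. At t = 15.15: DWL = 1208.013.
Increase = 1208.013 − 199.066 = 1008.95.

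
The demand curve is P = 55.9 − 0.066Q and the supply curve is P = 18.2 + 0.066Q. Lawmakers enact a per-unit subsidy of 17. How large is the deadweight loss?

Competitive equilibrium: 55.9 − 0.066Q = 18.2 + 0.066Q → Q* = 285.6061, P* = 37.05.
The subsidy lowers effective supply by 17: P = 1.2 + 0.066Q.
New quantity: 55.9 − 0.066Q = 1.2 + 0.066Q → Q' = 414.3939.
Overproduction ΔQ = 414.3939 − 285.6061 = 128.7878; wedge = subsidy = 17.
DWL = ½ × 128.7878 × 17 = 1094.70.

1094.70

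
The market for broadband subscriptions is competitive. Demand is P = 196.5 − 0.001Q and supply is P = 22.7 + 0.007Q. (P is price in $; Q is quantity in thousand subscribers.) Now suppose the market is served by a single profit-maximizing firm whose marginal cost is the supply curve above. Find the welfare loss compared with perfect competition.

Competitive equilibrium: 196.5 − 0.001Q = 22.7 + 0.007Q → Q* = 21725, P* = 174.775.
Marginal revenue: MR = 196.5 − 0.002Q. Set MR = MC: 196.5 − 0.002Q = 22.7 + 0.007Q → Q_m = 19311.11111.
Price P_m = 196.5 − 0.001·19311.11111 = 177.18889; MC(Q_m) = 22.7 + 0.007·19311.11111 = 157.87778.
Competitive Q* = 21725, so ΔQ = 2413.88889; wedge = 177.18889 − 157.87778 = 19.31111.
Deadweight loss = ½ × 2413.88889 × 19.31111 = $23307.44 thousand.

$23307.44 thousand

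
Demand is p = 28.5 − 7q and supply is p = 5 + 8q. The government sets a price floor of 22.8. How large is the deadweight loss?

4.25

Competitive equilibrium: 28.5 − 7q = 5 + 8q → q* = 1.5667, p* = 17.5333.
At the floor p = 22.8, quantity demanded = (28.5 − 22.8)/7 = 0.8143.
Sellers' marginal cost at q' = 0.8143: 5 + 8·0.8143 = 11.5144.
Δq = 1.5667 − 0.8143 = 0.7524; wedge = 22.8 − 11.5144 = 11.2856.
The triangle = ½ × 0.7524 × 11.2856 = 4.25.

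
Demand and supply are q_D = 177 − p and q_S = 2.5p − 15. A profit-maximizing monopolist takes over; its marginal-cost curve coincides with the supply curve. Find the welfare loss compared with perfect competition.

In inverse form: demand p = 177 − q, supply p = 6 + 0.4q.
Competitive equilibrium: 177 − q = 6 + 0.4q → q* = 122.1429, p* = 54.8571.
Marginal revenue: MR = 177 − 2q. Set MR = MC: 177 − 2q = 6 + 0.4q → q_m = 71.25.
Price p_m = 177 − 1·71.25 = 105.75; MC(q_m) = 6 + 0.4·71.25 = 34.5.
Competitive q* = 122.1429, so Δq = 50.8929; wedge = 105.75 − 34.5 = 71.25.
DWL = ½ × 50.8929 × 71.25 = 1813.06.

1813.06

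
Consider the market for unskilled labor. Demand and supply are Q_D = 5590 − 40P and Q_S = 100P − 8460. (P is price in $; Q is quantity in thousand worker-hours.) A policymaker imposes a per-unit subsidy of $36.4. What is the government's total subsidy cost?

$95212 thousand

In inverse form: demand P = 139.75 − 0.025Q, supply P = 84.6 + 0.01Q.
Competitive equilibrium: 139.75 − 0.025Q = 84.6 + 0.01Q → Q* = 1575.7143, P* = 100.3571.
The subsidy lowers effective supply by 36.4: P = 48.2 + 0.01Q.
New quantity: 139.75 − 0.025Q = 48.2 + 0.01Q → Q' = 2615.7143.
Total subsidy cost = 36.4 × 2615.7143 = $95212 thousand.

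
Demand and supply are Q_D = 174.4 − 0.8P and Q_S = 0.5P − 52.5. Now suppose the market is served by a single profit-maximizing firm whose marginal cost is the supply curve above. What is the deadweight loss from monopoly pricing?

In inverse form: demand P = 218 − 1.25Q, supply P = 105 + 2Q.
Competitive equilibrium: 218 − 1.25Q = 105 + 2Q → Q* = 34.7692, P* = 174.5385.
Marginal revenue: MR = 218 − 2.5Q. Set MR = MC: 218 − 2.5Q = 105 + 2Q → Q_m = 25.1111.
Price P_m = 218 − 1.25·25.1111 = 186.6111; MC(Q_m) = 105 + 2·25.1111 = 155.2222.
Competitive Q* = 34.7692, so ΔQ = 9.6581; wedge = 186.6111 − 155.2222 = 31.3889.
The triangle = ½ × 9.6581 × 31.3889 = 151.58.

151.58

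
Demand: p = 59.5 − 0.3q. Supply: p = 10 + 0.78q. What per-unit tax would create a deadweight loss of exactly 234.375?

Competitive equilibrium: 59.5 − 0.3q = 10 + 0.78q → q* = 45.8333, p* = 45.75.
A tax t gives Δq = t/1.08 and wedge t, so DWL = t²/2.16.
t²/2.16 = 234.375 → t² = 506.25 → t = 22.5.

22.5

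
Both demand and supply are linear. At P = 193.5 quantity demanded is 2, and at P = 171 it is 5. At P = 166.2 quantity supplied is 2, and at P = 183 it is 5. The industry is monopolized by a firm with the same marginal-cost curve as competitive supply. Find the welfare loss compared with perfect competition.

14.48

Demand slope = (171 − 193.5)/(5 − 2) = −7.5, so P = 208.5 − 7.5Q.
Supply slope = (183 − 166.2)/(5 − 2) = 5.6, so P = 155 + 5.6Q.
Competitive equilibrium: 208.5 − 7.5Q = 155 + 5.6Q → Q* = 4.084, P* = 177.8702.
Marginal revenue: MR = 208.5 − 15Q. Set MR = MC: 208.5 − 15Q = 155 + 5.6Q → Q_m = 2.5971.
Price P_m = 208.5 − 7.5·2.5971 = 189.0218; MC(Q_m) = 155 + 5.6·2.5971 = 169.5438.
Competitive Q* = 4.084, so ΔQ = 1.4869; wedge = 189.0218 − 169.5438 = 19.478.
DWL = ½ × 1.4869 × 19.478 = 14.48.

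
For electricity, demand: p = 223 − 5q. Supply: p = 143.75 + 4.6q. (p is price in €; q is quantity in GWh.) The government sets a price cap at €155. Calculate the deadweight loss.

€162

Competitive equilibrium: 223 − 5q = 143.75 + 4.6q → q* = 8.2552, p* = 181.724.
At the ceiling p = 155, quantity supplied = (155 − 143.75)/4.6 = 2.4457.
Willingness to pay at q' = 2.4457: 223 − 5·2.4457 = 210.7715.
Δq = 8.2552 − 2.4457 = 5.8095; wedge = 210.7715 − 155 = 55.7715.
Deadweight loss = ½ × 5.8095 × 55.7715 = €162.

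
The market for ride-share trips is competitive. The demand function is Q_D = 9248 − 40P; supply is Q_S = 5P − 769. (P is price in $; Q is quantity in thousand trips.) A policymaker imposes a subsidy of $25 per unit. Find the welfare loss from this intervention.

In inverse form: demand P = 231.2 − 0.025Q, supply P = 153.8 + 0.2Q.
Competitive equilibrium: 231.2 − 0.025Q = 153.8 + 0.2Q → Q* = 344, P* = 222.6.
The subsidy lowers effective supply by 25: P = 128.8 + 0.2Q.
New quantity: 231.2 − 0.025Q = 128.8 + 0.2Q → Q' = 455.1111.
Overproduction ΔQ = 455.1111 − 344 = 111.1111; wedge = subsidy = 25.
DWL = ½ × 111.1111 × 25 = $1388.89 thousand.

$1388.89 thousand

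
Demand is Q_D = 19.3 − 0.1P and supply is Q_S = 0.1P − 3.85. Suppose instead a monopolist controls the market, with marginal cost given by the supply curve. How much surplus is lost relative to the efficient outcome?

In inverse form: demand P = 193 − 10Q, supply P = 38.5 + 10Q.
Competitive equilibrium: 193 − 10Q = 38.5 + 10Q → Q* = 7.725, P* = 115.75.
Marginal revenue: MR = 193 − 20Q. Set MR = MC: 193 − 20Q = 38.5 + 10Q → Q_m = 5.15.
Price P_m = 193 − 10·5.15 = 141.5; MC(Q_m) = 38.5 + 10·5.15 = 90.
Competitive Q* = 7.725, so ΔQ = 2.575; wedge = 141.5 − 90 = 51.5.
DWL = ½ × 2.575 × 51.5 = 66.31.

66.31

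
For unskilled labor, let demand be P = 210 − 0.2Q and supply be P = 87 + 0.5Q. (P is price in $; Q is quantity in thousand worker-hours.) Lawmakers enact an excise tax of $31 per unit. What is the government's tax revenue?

$4074.29 thousand

Competitive equilibrium: 210 − 0.2Q = 87 + 0.5Q → Q* = 175.7143, P* = 174.8571.
With the tax, the buyer price exceeds the seller price by 31: (210 − 0.2Q) − (87 + 0.5Q) = 31 → Q' = 131.4286.
Tax revenue = 31 × 131.4286 = $4074.29 thousand.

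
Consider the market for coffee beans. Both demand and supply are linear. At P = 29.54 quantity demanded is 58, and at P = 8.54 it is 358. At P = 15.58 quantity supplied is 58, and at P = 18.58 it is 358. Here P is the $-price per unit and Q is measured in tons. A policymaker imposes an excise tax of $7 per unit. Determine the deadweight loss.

$306.25

Demand slope = (8.54 − 29.54)/(358 − 58) = −0.07, so P = 33.6 − 0.07Q.
Supply slope = (18.58 − 15.58)/(358 − 58) = 0.01, so P = 15 + 0.01Q.
Competitive equilibrium: 33.6 − 0.07Q = 15 + 0.01Q → Q* = 232.5, P* = 17.325.
With the tax, the buyer price exceeds the seller price by 7: (33.6 − 0.07Q) − (15 + 0.01Q) = 7 → Q' = 145.
ΔQ = 232.5 − 145 = 87.5; the wedge equals the tax, 7.
DWL = ½ × 87.5 × 7 = $306.25.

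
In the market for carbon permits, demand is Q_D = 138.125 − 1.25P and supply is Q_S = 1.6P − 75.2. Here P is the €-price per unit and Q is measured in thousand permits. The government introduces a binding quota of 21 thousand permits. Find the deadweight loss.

€395.54 thousand

In inverse form: demand P = 110.5 − 0.8Q, supply P = 47 + 0.625Q.
Competitive equilibrium: 110.5 − 0.8Q = 47 + 0.625Q → Q* = 44.5614, P* = 74.8509.
At Q = 21: demand price = 110.5 − 0.8·21 = 93.7; supply price = 47 + 0.625·21 = 60.125.
ΔQ = 44.5614 − 21 = 23.5614; wedge = 93.7 − 60.125 = 33.575.
Welfare loss = ½ × 23.5614 × 33.575 = €395.54 thousand.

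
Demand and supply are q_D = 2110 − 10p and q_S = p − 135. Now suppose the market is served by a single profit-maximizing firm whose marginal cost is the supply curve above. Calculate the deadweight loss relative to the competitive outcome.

18.23

In inverse form: demand p = 211 − 0.1q, supply p = 135 + q.
Competitive equilibrium: 211 − 0.1q = 135 + q → q* = 69.0909, p* = 204.0909.
Marginal revenue: MR = 211 − 0.2q. Set MR = MC: 211 − 0.2q = 135 + q → q_m = 63.3333.
Price p_m = 211 − 0.1·63.3333 = 204.6667; MC(q_m) = 135 + 1·63.3333 = 198.3333.
Competitive q* = 69.0909, so Δq = 5.7576; wedge = 204.6667 − 198.3333 = 6.3334.
Deadweight loss = ½ × 5.7576 × 6.3334 = 18.23.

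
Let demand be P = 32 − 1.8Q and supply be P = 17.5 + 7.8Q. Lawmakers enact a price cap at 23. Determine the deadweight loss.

Competitive equilibrium: 32 − 1.8Q = 17.5 + 7.8Q → Q* = 1.5104, P* = 29.2813.
At the ceiling P = 23, quantity supplied = (23 − 17.5)/7.8 = 0.7051.
Willingness to pay at Q' = 0.7051: 32 − 1.8·0.7051 = 30.7308.
ΔQ = 1.5104 − 0.7051 = 0.8053; wedge = 30.7308 − 23 = 7.7308.
DWL = ½ × 0.8053 × 7.7308 = 3.11.

3.11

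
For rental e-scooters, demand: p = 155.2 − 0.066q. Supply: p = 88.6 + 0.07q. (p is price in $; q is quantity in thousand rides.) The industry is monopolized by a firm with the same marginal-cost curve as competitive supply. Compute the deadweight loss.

$1740.86 thousand

Competitive equilibrium: 155.2 − 0.066q = 88.6 + 0.07q → q* = 489.7059, p* = 122.8794.
Marginal revenue: MR = 155.2 − 0.132q. Set MR = MC: 155.2 − 0.132q = 88.6 + 0.07q → q_m = 329.703.
Price p_m = 155.2 − 0.066·329.703 = 133.4396; MC(q_m) = 88.6 + 0.07·329.703 = 111.6792.
Competitive q* = 489.7059, so Δq = 160.0029; wedge = 133.4396 − 111.6792 = 21.7604.
Deadweight loss = ½ × 160.0029 × 21.7604 = $1740.86 thousand.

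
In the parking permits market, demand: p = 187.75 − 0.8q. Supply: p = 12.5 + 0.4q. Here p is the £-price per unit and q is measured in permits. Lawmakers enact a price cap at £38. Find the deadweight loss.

Competitive equilibrium: 187.75 − 0.8q = 12.5 + 0.4q → q* = 146.0417, p* = 70.9167.
At the ceiling p = 38, quantity supplied = (38 − 12.5)/0.4 = 63.75.
Willingness to pay at q' = 63.75: 187.75 − 0.8·63.75 = 136.75.
Δq = 146.0417 − 63.75 = 82.2917; wedge = 136.75 − 38 = 98.75.
DWL = ½ × 82.2917 × 98.75 = £4063.15.

£4063.15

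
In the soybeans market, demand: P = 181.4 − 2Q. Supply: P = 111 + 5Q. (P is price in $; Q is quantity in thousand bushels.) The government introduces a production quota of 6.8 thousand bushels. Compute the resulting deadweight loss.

$37.13 thousand

Competitive equilibrium: 181.4 − 2Q = 111 + 5Q → Q* = 10.0571, P* = 161.2857.
At Q = 6.8: demand price = 181.4 − 2·6.8 = 167.8; supply price = 111 + 5·6.8 = 145.
ΔQ = 10.0571 − 6.8 = 3.2571; wedge = 167.8 − 145 = 22.8.
DWL = ½ × 3.2571 × 22.8 = $37.13 thousand.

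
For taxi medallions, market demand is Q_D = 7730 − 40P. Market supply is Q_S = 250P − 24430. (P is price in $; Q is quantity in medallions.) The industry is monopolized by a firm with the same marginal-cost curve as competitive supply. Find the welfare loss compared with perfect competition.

$33724.39

In inverse form: demand P = 193.25 − 0.025Q, supply P = 97.72 + 0.004Q.
Competitive equilibrium: 193.25 − 0.025Q = 97.72 + 0.004Q → Q* = 3294.13793, P* = 110.89655.
Marginal revenue: MR = 193.25 − 0.05Q. Set MR = MC: 193.25 − 0.05Q = 97.72 + 0.004Q → Q_m = 1769.07407.
Price P_m = 193.25 − 0.025·1769.07407 = 149.02315; MC(Q_m) = 97.72 + 0.004·1769.07407 = 104.7963.
Competitive Q* = 3294.13793, so ΔQ = 1525.06386; wedge = 149.02315 − 104.7963 = 44.22685.
The triangle = ½ × 1525.06386 × 44.22685 = $33724.39.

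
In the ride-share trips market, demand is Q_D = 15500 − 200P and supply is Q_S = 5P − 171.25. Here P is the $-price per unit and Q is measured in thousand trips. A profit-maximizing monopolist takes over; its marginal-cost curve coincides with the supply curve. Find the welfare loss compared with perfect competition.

In inverse form: demand P = 77.5 − 0.005Q, supply P = 34.25 + 0.2Q.
Competitive equilibrium: 77.5 − 0.005Q = 34.25 + 0.2Q → Q* = 210.9756, P* = 76.4451.
Marginal revenue: MR = 77.5 − 0.01Q. Set MR = MC: 77.5 − 0.01Q = 34.25 + 0.2Q → Q_m = 205.9524.
Price P_m = 77.5 − 0.005·205.9524 = 76.4702; MC(Q_m) = 34.25 + 0.2·205.9524 = 75.4405.
Competitive Q* = 210.9756, so ΔQ = 5.0232; wedge = 76.4702 − 75.4405 = 1.0297.
The triangle = ½ × 5.0232 × 1.0297 = $2.59 thousand.

$2.59 thousand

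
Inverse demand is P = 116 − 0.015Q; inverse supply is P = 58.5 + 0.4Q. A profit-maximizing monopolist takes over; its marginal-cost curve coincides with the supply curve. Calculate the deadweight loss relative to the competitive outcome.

4.85

Competitive equilibrium: 116 − 0.015Q = 58.5 + 0.4Q → Q* = 138.5542, P* = 113.9217.
Marginal revenue: MR = 116 − 0.03Q. Set MR = MC: 116 − 0.03Q = 58.5 + 0.4Q → Q_m = 133.7209.
Price P_m = 116 − 0.015·133.7209 = 113.9942; MC(Q_m) = 58.5 + 0.4·133.7209 = 111.9884.
Competitive Q* = 138.5542, so ΔQ = 4.8333; wedge = 113.9942 − 111.9884 = 2.0058.
The triangle = ½ × 4.8333 × 2.0058 = 4.85.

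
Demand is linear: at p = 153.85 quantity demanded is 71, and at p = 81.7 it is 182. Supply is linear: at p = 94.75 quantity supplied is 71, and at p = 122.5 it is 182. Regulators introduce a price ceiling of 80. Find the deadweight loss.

6993.80

Demand slope = (81.7 − 153.85)/(182 − 71) = −0.65, so p = 200 − 0.65q.
Supply slope = (122.5 − 94.75)/(182 − 71) = 0.25, so p = 77 + 0.25q.
Competitive equilibrium: 200 − 0.65q = 77 + 0.25q → q* = 136.6667, p* = 111.1667.
At the ceiling p = 80, quantity supplied = (80 − 77)/0.25 = 12.
Willingness to pay at q' = 12: 200 − 0.65·12 = 192.2.
Δq = 136.6667 − 12 = 124.6667; wedge = 192.2 − 80 = 112.2.
Welfare loss = ½ × 124.6667 × 112.2 = 6993.80.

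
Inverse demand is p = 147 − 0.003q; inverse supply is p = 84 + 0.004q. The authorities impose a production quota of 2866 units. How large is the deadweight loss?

131690.846

Competitive equilibrium: 147 − 0.003q = 84 + 0.004q → q* = 9000, p* = 120.
At q = 2866: demand price = 147 − 0.003·2866 = 138.402; supply price = 84 + 0.004·2866 = 95.464.
Δq = 9000 − 2866 = 6134; wedge = 138.402 − 95.464 = 42.938.
Deadweight loss = ½ × 6134 × 42.938 = 131690.846.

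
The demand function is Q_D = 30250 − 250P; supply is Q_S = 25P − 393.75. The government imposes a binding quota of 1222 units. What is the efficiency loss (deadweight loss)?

In inverse form: demand P = 121 − 0.004Q, supply P = 15.75 + 0.04Q.
Competitive equilibrium: 121 − 0.004Q = 15.75 + 0.04Q → Q* = 2392.0455, P* = 111.4318.
At Q = 1222: demand price = 121 − 0.004·1222 = 116.112; supply price = 15.75 + 0.04·1222 = 64.63.
ΔQ = 2392.0455 − 1222 = 1170.0455; wedge = 116.112 − 64.63 = 51.482.
DWL = ½ × 1170.0455 × 51.482 = 30118.14.

30118.14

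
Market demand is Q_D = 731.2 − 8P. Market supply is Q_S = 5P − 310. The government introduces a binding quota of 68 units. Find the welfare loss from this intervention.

In inverse form: demand P = 91.4 − 0.125Q, supply P = 62 + 0.2Q.
Competitive equilibrium: 91.4 − 0.125Q = 62 + 0.2Q → Q* = 90.4615, P* = 80.0923.
At Q = 68: demand price = 91.4 − 0.125·68 = 82.9; supply price = 62 + 0.2·68 = 75.6.
ΔQ = 90.4615 − 68 = 22.4615; wedge = 82.9 − 75.6 = 7.3.
Deadweight loss = ½ × 22.4615 × 7.3 = 81.98.

81.98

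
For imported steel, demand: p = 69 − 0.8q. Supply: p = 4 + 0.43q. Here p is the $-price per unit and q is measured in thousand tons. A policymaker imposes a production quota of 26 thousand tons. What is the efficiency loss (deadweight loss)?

Competitive equilibrium: 69 − 0.8q = 4 + 0.43q → q* = 52.8455, p* = 26.7236.
At q = 26: demand price = 69 − 0.8·26 = 48.2; supply price = 4 + 0.43·26 = 15.18.
Δq = 52.8455 − 26 = 26.8455; wedge = 48.2 − 15.18 = 33.02.
The triangle = ½ × 26.8455 × 33.02 = $443.22 thousand.

$443.22 thousand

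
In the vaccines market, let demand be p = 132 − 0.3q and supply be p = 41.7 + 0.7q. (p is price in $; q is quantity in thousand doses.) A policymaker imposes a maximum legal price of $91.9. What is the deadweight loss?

Competitive equilibrium: 132 − 0.3q = 41.7 + 0.7q → q* = 90.3, p* = 104.91.
At the ceiling p = 91.9, quantity supplied = (91.9 − 41.7)/0.7 = 71.7143.
Willingness to pay at q' = 71.7143: 132 − 0.3·71.7143 = 110.4857.
Δq = 90.3 − 71.7143 = 18.5857; wedge = 110.4857 − 91.9 = 18.5857.
Welfare loss = ½ × 18.5857 × 18.5857 = $172.71 thousand.

$172.71 thousand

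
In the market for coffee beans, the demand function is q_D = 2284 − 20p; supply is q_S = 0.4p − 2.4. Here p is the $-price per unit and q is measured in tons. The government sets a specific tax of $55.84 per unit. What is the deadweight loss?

$611.39

In inverse form: demand p = 114.2 − 0.05q, supply p = 6 + 2.5q.
Competitive equilibrium: 114.2 − 0.05q = 6 + 2.5q → q* = 42.4314, p* = 112.0784.
With the tax, the buyer price exceeds the seller price by 55.84: (114.2 − 0.05q) − (6 + 2.5q) = 55.84 → q' = 20.5333.
Δq = 42.4314 − 20.5333 = 21.8981; the wedge equals the tax, 55.84.
Deadweight loss = ½ × 21.8981 × 55.84 = $611.39.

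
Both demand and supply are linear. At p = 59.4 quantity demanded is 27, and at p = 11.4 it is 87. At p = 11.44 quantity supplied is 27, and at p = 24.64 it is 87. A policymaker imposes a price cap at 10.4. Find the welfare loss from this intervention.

1365.65

Demand slope = (11.4 − 59.4)/(87 − 27) = −0.8, so p = 81 − 0.8q.
Supply slope = (24.64 − 11.44)/(87 − 27) = 0.22, so p = 5.5 + 0.22q.
Competitive equilibrium: 81 − 0.8q = 5.5 + 0.22q → q* = 74.0196, p* = 21.7843.
At the ceiling p = 10.4, quantity supplied = (10.4 − 5.5)/0.22 = 22.2727.
Willingness to pay at q' = 22.2727: 81 − 0.8·22.2727 = 63.1818.
Δq = 74.0196 − 22.2727 = 51.7469; wedge = 63.1818 − 10.4 = 52.7818.
Welfare loss = ½ × 51.7469 × 52.7818 = 1365.65.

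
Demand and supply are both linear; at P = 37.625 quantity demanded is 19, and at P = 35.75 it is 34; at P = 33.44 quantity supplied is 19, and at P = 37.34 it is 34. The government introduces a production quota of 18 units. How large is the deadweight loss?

27.12

Demand slope = (35.75 − 37.625)/(34 − 19) = −0.125, so P = 40 − 0.125Q.
Supply slope = (37.34 − 33.44)/(34 − 19) = 0.26, so P = 28.5 + 0.26Q.
Competitive equilibrium: 40 − 0.125Q = 28.5 + 0.26Q → Q* = 29.8701, P* = 36.2662.
At Q = 18: demand price = 40 − 0.125·18 = 37.75; supply price = 28.5 + 0.26·18 = 33.18.
ΔQ = 29.8701 − 18 = 11.8701; wedge = 37.75 − 33.18 = 4.57.
Welfare loss = ½ × 11.8701 × 4.57 = 27.12.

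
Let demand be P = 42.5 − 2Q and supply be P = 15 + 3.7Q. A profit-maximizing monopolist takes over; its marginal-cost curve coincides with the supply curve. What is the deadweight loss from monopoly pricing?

4.48

Competitive equilibrium: 42.5 − 2Q = 15 + 3.7Q → Q* = 4.8246, P* = 32.8509.
Marginal revenue: MR = 42.5 − 4Q. Set MR = MC: 42.5 − 4Q = 15 + 3.7Q → Q_m = 3.5714.
Price P_m = 42.5 − 2·3.5714 = 35.3572; MC(Q_m) = 15 + 3.7·3.5714 = 28.2142.
Competitive Q* = 4.8246, so ΔQ = 1.2532; wedge = 35.3572 − 28.2142 = 7.143.
The triangle = ½ × 1.2532 × 7.143 = 4.48.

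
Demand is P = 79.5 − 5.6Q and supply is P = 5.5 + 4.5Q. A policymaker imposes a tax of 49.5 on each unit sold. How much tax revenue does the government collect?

120.07

Competitive equilibrium: 79.5 − 5.6Q = 5.5 + 4.5Q → Q* = 7.3267, P* = 38.4703.
With the tax, the buyer price exceeds the seller price by 49.5: (79.5 − 5.6Q) − (5.5 + 4.5Q) = 49.5 → Q' = 2.4257.
Tax revenue = 49.5 × 2.4257 = 120.07.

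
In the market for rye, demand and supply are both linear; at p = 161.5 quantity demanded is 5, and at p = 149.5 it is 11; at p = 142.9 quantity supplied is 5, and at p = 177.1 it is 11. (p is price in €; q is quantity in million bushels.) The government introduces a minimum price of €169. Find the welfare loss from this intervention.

Demand slope = (149.5 − 161.5)/(11 − 5) = −2, so p = 171.5 − 2q.
Supply slope = (177.1 − 142.9)/(11 − 5) = 5.7, so p = 114.4 + 5.7q.
Competitive equilibrium: 171.5 − 2q = 114.4 + 5.7q → q* = 7.4156, p* = 156.6688.
At the floor p = 169, quantity demanded = (171.5 − 169)/2 = 1.25.
Sellers' marginal cost at q' = 1.25: 114.4 + 5.7·1.25 = 121.525.
Δq = 7.4156 − 1.25 = 6.1656; wedge = 169 − 121.525 = 47.475.
Welfare loss = ½ × 6.1656 × 47.475 = €146.36 million.

€146.36 million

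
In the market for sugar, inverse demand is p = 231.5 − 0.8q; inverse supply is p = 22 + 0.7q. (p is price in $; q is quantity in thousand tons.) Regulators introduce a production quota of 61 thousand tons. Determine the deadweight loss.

Competitive equilibrium: 231.5 − 0.8q = 22 + 0.7q → q* = 139.66667, p* = 119.76667.
At q = 61: demand price = 231.5 − 0.8·61 = 182.7; supply price = 22 + 0.7·61 = 64.7.
Δq = 139.66667 − 61 = 78.66667; wedge = 182.7 − 64.7 = 118.
The triangle = ½ × 78.66667 × 118 = $4641.33 thousand.

$4641.33 thousand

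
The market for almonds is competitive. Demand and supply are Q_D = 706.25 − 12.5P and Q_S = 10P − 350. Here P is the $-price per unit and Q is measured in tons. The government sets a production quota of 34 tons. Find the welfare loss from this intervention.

$657.07

In inverse form: demand P = 56.5 − 0.08Q, supply P = 35 + 0.1Q.
Competitive equilibrium: 56.5 − 0.08Q = 35 + 0.1Q → Q* = 119.4444, P* = 46.9444.
At Q = 34: demand price = 56.5 − 0.08·34 = 53.78; supply price = 35 + 0.1·34 = 38.4.
ΔQ = 119.4444 − 34 = 85.4444; wedge = 53.78 − 38.4 = 15.38.
Deadweight loss = ½ × 85.4444 × 15.38 = $657.07.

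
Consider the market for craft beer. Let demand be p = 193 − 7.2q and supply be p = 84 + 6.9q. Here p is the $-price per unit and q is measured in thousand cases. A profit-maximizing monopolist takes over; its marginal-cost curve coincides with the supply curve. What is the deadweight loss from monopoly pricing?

$48.14 thousand

Competitive equilibrium: 193 − 7.2q = 84 + 6.9q → q* = 7.7305, p* = 137.3404.
Marginal revenue: MR = 193 − 14.4q. Set MR = MC: 193 − 14.4q = 84 + 6.9q → q_m = 5.1174.
Price p_m = 193 − 7.2·5.1174 = 156.1547; MC(q_m) = 84 + 6.9·5.1174 = 119.3101.
Competitive q* = 7.7305, so Δq = 2.6131; wedge = 156.1547 − 119.3101 = 36.8446.
The triangle = ½ × 2.6131 × 36.8446 = $48.14 thousand.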